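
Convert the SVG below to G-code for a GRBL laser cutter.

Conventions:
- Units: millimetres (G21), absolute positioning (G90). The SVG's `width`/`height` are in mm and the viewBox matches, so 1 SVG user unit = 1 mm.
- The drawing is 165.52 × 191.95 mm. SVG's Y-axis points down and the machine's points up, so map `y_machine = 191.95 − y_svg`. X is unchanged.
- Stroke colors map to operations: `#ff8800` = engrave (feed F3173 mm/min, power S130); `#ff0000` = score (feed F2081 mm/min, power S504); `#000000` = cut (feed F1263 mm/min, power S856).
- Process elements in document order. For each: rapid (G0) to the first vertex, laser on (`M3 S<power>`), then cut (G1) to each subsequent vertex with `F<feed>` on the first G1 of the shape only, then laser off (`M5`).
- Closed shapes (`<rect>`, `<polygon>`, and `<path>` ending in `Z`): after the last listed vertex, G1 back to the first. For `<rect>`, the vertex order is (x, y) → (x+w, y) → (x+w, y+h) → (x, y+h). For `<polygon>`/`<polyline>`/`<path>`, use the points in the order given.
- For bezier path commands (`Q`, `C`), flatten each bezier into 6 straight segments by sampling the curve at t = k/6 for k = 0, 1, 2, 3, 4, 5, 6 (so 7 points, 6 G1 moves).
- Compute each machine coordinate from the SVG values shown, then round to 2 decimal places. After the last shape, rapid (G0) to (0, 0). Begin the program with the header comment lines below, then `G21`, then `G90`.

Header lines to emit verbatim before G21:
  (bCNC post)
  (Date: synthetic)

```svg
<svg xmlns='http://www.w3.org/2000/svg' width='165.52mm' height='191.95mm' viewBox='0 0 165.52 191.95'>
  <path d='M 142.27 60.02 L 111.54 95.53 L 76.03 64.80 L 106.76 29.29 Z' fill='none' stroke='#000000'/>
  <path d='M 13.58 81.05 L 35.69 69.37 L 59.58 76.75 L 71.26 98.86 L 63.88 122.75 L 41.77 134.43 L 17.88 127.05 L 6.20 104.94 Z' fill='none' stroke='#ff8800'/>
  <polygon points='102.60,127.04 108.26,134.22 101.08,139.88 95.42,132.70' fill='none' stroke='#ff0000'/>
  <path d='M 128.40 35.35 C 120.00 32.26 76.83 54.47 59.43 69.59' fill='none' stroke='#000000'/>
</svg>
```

1 u = 1 mm; y_m = 191.95 − y.

[1] `<path>` regular polygon, #000000→cut S856 F1263: (142.27,131.93) → (111.54,96.42) → (76.03,127.15) → (106.76,162.66) → (142.27,131.93) (closed)

[2] `<path>` regular polygon, #ff8800→engrave S130 F3173: (13.58,110.90) → (35.69,122.58) → (59.58,115.20) → (71.26,93.09) → (63.88,69.20) → (41.77,57.52) → (17.88,64.90) → (6.20,87.01) → (13.58,110.90) (closed)

[3] `<polygon>` regular polygon, #ff0000→score S504 F2081: (102.60,64.91) → (108.26,57.73) → (101.08,52.07) → (95.42,59.25) → (102.60,64.91) (closed)

[4] `<path>` cubic bezier, #000000→cut S856 F1263: (128.40,156.60) → (121.58,156.19) → (110.65,152.46) → (97.29,146.31) → (83.18,138.64) → (70.00,130.36) → (59.43,122.36)

(bCNC post)
(Date: synthetic)
G21
G90
G0 X142.27 Y131.93
M3 S856
G1 X111.54 Y96.42 F1263
G1 X76.03 Y127.15
G1 X106.76 Y162.66
G1 X142.27 Y131.93
M5
G0 X13.58 Y110.90
M3 S130
G1 X35.69 Y122.58 F3173
G1 X59.58 Y115.20
G1 X71.26 Y93.09
G1 X63.88 Y69.20
G1 X41.77 Y57.52
G1 X17.88 Y64.90
G1 X6.20 Y87.01
G1 X13.58 Y110.90
M5
G0 X102.60 Y64.91
M3 S504
G1 X108.26 Y57.73 F2081
G1 X101.08 Y52.07
G1 X95.42 Y59.25
G1 X102.60 Y64.91
M5
G0 X128.40 Y156.60
M3 S856
G1 X121.58 Y156.19 F1263
G1 X110.65 Y152.46
G1 X97.29 Y146.31
G1 X83.18 Y138.64
G1 X70.00 Y130.36
G1 X59.43 Y122.36
M5
G0 X0.00 Y0.00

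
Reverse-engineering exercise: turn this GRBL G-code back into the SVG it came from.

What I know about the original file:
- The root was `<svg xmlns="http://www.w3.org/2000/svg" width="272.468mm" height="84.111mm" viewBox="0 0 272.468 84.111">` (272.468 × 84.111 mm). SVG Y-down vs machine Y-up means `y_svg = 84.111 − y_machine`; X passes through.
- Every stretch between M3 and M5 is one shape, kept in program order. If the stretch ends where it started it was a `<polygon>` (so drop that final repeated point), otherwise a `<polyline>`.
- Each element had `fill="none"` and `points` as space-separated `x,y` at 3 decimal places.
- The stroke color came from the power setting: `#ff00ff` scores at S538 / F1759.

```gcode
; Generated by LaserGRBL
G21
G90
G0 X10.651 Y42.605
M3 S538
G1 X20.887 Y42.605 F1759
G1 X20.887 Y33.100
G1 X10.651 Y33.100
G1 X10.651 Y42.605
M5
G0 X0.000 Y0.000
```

<svg xmlns="http://www.w3.org/2000/svg" width="272.468mm" height="84.111mm" viewBox="0 0 272.468 84.111">
  <polygon points="10.651,41.506 20.887,41.506 20.887,51.011 10.651,51.011" fill="none" stroke="#ff00ff"/>
</svg>

Each laser-on run becomes one SVG element. Flip Y back into SVG space with y_svg = 84.111 − y_machine. Every run uses S538, so all elements get stroke `#ff00ff` (score).

Run 1: The run returns to its start, so emit a `<polygon>` with points (Y-flipped): 10.651,41.506 20.887,41.506 20.887,51.011 10.651,51.011.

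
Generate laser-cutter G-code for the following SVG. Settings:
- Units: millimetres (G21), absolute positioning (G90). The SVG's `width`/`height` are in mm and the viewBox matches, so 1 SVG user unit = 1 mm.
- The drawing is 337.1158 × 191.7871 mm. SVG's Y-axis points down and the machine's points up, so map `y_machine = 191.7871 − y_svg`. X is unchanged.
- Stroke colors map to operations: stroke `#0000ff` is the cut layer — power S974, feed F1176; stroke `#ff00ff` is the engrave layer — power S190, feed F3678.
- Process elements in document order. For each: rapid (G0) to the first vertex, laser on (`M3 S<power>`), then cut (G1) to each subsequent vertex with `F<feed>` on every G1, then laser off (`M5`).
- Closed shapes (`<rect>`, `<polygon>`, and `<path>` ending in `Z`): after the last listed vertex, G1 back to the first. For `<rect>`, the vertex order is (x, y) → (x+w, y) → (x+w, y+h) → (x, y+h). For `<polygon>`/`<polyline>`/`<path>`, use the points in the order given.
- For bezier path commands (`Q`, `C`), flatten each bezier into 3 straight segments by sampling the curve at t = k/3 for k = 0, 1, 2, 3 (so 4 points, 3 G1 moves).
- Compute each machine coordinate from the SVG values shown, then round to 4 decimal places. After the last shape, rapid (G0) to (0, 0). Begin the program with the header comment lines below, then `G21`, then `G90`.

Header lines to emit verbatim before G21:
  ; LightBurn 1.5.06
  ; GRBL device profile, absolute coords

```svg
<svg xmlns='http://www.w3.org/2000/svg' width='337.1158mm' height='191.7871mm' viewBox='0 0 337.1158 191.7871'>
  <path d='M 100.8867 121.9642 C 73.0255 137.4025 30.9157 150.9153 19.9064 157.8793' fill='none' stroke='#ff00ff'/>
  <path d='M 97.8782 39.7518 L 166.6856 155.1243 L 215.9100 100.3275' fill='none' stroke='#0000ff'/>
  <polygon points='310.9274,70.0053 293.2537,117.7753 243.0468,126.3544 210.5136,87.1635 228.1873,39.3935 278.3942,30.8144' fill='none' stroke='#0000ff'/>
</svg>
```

Since the viewBox matches the mm dimensions, user units are millimetres directly. The only transform is the Y-flip y_m = 191.7871 − y_svg.

Shape 1 is a cubic bezier drawn with `<path>`. Its stroke #ff00ff means engrave at S190, F3678. After flipping Y the toolpath is (100.8867,69.8229) → (69.9556,55.1977) → (39.6029,42.8835) → (19.9064,33.9078).

Shape 2 is a open polyline drawn with `<path>`. Its stroke #0000ff means cut at S974, F1176. After flipping Y the toolpath is (97.8782,152.0353) → (166.6856,36.6628) → (215.9100,91.4596).

Shape 3 is a regular polygon drawn with `<polygon>`. Its stroke #0000ff means cut at S974, F1176. After flipping Y the toolpath is (310.9274,121.7818) → (293.2537,74.0118) → (243.0468,65.4327) → (210.5136,104.6236) → (228.1873,152.3936) → (278.3942,160.9727) → (310.9274,121.7818), returning to the start.

; LightBurn 1.5.06
; GRBL device profile, absolute coords
G21
G90
G0 X100.8867 Y69.8229
M3 S190
G1 X69.9556 Y55.1977 F3678
G1 X39.6029 Y42.8835 F3678
G1 X19.9064 Y33.9078 F3678
M5
G0 X97.8782 Y152.0353
M3 S974
G1 X166.6856 Y36.6628 F1176
G1 X215.9100 Y91.4596 F1176
M5
G0 X310.9274 Y121.7818
M3 S974
G1 X293.2537 Y74.0118 F1176
G1 X243.0468 Y65.4327 F1176
G1 X210.5136 Y104.6236 F1176
G1 X228.1873 Y152.3936 F1176
G1 X278.3942 Y160.9727 F1176
G1 X310.9274 Y121.7818 F1176
M5
G0 X0.0000 Y0.0000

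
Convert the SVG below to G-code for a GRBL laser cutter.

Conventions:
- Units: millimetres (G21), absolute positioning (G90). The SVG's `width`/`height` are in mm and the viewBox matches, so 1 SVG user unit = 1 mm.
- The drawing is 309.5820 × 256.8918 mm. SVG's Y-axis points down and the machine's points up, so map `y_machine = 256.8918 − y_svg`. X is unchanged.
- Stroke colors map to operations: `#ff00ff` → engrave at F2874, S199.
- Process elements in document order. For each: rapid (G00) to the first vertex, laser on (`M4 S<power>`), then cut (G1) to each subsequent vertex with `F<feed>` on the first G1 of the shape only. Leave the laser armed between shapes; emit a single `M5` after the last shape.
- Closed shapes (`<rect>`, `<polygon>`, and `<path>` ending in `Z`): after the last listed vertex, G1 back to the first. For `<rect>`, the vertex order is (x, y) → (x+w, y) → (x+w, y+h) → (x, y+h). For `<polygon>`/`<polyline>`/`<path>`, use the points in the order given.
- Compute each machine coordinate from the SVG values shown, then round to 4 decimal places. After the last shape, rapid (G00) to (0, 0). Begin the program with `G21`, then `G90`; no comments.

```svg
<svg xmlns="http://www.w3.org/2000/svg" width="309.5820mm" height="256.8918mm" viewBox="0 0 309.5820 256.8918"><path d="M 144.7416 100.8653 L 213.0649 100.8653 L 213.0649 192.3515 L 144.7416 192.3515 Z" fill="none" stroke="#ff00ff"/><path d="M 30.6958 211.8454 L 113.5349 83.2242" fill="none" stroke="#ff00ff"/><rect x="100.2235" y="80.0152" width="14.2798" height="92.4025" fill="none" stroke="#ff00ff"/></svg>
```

viewBox `0 0 309.5820 256.8918` with mm width/height → 1 unit = 1 mm. Flip: y_m = 256.8918 − y_svg.

**Shape 1** — `<path>` rectangle, stroke `#ff00ff` → engrave (S199, F2874). Machine vertices: (144.7416,156.0265) → (213.0649,156.0265) → (213.0649,64.5403) → (144.7416,64.5403) → (144.7416,156.0265). Closed: final G1 returns to the first vertex.

**Shape 2** — `<path>` line segment, stroke `#ff00ff` → engrave (S199, F2874). Machine vertices: (30.6958,45.0464) → (113.5349,173.6676). Open path.

**Shape 3** — `<rect>` rectangle, stroke `#ff00ff` → engrave (S199, F2874). Machine vertices: (100.2235,176.8766) → (114.5033,176.8766) → (114.5033,84.4741) → (100.2235,84.4741) → (100.2235,176.8766). Closed: final G1 returns to the first vertex.

G21
G90
G00 X144.7416 Y156.0265
M4 S199
G1 X213.0649 Y156.0265 F2874
G1 X213.0649 Y64.5403
G1 X144.7416 Y64.5403
G1 X144.7416 Y156.0265
G00 X30.6958 Y45.0464
M4 S199
G1 X113.5349 Y173.6676 F2874
G00 X100.2235 Y176.8766
M4 S199
G1 X114.5033 Y176.8766 F2874
G1 X114.5033 Y84.4741
G1 X100.2235 Y84.4741
G1 X100.2235 Y176.8766
M5
G00 X0.0000 Y0.0000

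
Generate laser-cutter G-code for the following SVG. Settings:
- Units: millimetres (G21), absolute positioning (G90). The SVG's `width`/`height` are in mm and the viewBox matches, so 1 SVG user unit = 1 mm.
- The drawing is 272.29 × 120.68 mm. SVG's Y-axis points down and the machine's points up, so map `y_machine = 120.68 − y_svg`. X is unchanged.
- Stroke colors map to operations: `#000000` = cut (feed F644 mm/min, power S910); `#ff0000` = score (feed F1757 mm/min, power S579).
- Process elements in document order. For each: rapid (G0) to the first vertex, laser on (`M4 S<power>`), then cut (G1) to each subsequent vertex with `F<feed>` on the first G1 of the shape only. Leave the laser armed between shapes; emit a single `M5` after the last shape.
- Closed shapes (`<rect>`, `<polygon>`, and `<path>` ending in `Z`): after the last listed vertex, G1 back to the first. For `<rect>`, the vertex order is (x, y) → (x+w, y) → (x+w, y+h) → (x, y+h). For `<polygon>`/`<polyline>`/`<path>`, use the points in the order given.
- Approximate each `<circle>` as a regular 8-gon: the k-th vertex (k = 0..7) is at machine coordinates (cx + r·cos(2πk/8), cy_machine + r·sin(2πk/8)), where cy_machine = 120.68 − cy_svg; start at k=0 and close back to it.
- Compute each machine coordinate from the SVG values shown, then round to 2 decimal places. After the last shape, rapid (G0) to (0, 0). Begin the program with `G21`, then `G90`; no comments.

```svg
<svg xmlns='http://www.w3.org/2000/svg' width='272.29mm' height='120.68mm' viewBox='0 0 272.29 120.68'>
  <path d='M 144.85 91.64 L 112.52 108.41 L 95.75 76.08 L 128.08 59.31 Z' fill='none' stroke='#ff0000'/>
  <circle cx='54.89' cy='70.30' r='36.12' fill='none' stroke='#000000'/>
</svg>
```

G21
G90
G0 X144.85 Y29.04
M4 S579
G1 X112.52 Y12.27 F1757
G1 X95.75 Y44.60
G1 X128.08 Y61.37
G1 X144.85 Y29.04
G0 X91.01 Y50.38
M4 S910
G1 X80.43 Y75.92 F644
G1 X54.89 Y86.50
G1 X29.35 Y75.92
G1 X18.77 Y50.38
G1 X29.35 Y24.84
G1 X54.89 Y14.26
G1 X80.43 Y24.84
G1 X91.01 Y50.38
M5
G0 X0.00 Y0.00

1 u = 1 mm; y_m = 120.68 − y.

[1] `<path>` regular polygon, #ff0000→score S579 F1757: (144.85,29.04) → (112.52,12.27) → (95.75,44.60) → (128.08,61.37) → (144.85,29.04) (closed)

[2] `<circle>` circle, #000000→cut S910 F644: (91.01,50.38) → (80.43,75.92) → (54.89,86.50) → (29.35,75.92) → (18.77,50.38) → (29.35,24.84) → (54.89,14.26) → (80.43,24.84) → (91.01,50.38) (closed)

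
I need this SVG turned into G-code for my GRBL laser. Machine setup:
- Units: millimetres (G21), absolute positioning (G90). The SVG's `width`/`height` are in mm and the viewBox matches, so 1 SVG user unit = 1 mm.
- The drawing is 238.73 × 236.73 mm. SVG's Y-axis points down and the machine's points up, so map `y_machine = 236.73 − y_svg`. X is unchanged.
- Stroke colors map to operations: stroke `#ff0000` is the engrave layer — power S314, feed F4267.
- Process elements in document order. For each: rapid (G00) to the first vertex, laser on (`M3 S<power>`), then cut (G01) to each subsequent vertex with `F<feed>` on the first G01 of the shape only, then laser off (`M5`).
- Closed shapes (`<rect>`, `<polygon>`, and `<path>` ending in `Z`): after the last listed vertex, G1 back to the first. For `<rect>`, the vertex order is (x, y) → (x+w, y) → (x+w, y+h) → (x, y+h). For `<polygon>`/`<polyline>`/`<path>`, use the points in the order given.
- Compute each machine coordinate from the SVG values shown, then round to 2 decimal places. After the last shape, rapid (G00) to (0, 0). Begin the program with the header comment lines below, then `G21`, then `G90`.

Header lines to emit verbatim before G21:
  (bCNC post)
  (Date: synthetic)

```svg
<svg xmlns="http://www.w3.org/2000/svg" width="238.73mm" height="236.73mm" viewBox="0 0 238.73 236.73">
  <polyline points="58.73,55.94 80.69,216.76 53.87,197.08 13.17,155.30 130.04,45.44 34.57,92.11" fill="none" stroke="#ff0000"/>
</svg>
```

Since the viewBox matches the mm dimensions, user units are millimetres directly. The only transform is the Y-flip y_m = 236.73 − y_svg.

Shape 1 is a open polyline drawn with `<polyline>`. Its stroke #ff0000 means engrave at S314, F4267. After flipping Y the toolpath is (58.73,180.79) → (80.69,19.97) → (53.87,39.65) → (13.17,81.43) → (130.04,191.29) → (34.57,144.62).

(bCNC post)
(Date: synthetic)
G21
G90
G00 X58.73 Y180.79
M3 S314
G01 X80.69 Y19.97 F4267
G01 X53.87 Y39.65
G01 X13.17 Y81.43
G01 X130.04 Y191.29
G01 X34.57 Y144.62
M5
G00 X0.00 Y0.00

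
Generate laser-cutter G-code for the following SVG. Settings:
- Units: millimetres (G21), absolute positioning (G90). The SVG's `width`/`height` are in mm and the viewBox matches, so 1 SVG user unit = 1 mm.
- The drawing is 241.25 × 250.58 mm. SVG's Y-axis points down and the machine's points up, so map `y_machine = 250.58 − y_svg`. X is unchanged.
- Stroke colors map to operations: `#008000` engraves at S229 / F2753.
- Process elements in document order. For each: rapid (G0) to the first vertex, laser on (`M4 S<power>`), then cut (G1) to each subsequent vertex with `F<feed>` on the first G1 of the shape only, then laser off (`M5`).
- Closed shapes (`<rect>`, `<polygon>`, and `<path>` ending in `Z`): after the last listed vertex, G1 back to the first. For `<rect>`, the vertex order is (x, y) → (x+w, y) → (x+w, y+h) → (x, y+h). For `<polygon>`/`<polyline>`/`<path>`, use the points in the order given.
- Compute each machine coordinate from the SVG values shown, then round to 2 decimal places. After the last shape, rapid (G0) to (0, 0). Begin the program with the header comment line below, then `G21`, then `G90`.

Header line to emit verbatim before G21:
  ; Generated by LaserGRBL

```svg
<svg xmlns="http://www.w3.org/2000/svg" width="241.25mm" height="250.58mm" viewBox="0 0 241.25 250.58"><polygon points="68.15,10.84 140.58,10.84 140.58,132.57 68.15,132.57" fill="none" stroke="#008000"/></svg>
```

1 u = 1 mm; y_m = 250.58 − y.

[1] `<polygon>` rectangle, #008000→engrave S229 F2753: (68.15,239.74) → (140.58,239.74) → (140.58,118.01) → (68.15,118.01) → (68.15,239.74) (closed)

; Generated by LaserGRBL
G21
G90
G0 X68.15 Y239.74
M4 S229
G1 X140.58 Y239.74 F2753
G1 X140.58 Y118.01
G1 X68.15 Y118.01
G1 X68.15 Y239.74
M5
G0 X0.00 Y0.00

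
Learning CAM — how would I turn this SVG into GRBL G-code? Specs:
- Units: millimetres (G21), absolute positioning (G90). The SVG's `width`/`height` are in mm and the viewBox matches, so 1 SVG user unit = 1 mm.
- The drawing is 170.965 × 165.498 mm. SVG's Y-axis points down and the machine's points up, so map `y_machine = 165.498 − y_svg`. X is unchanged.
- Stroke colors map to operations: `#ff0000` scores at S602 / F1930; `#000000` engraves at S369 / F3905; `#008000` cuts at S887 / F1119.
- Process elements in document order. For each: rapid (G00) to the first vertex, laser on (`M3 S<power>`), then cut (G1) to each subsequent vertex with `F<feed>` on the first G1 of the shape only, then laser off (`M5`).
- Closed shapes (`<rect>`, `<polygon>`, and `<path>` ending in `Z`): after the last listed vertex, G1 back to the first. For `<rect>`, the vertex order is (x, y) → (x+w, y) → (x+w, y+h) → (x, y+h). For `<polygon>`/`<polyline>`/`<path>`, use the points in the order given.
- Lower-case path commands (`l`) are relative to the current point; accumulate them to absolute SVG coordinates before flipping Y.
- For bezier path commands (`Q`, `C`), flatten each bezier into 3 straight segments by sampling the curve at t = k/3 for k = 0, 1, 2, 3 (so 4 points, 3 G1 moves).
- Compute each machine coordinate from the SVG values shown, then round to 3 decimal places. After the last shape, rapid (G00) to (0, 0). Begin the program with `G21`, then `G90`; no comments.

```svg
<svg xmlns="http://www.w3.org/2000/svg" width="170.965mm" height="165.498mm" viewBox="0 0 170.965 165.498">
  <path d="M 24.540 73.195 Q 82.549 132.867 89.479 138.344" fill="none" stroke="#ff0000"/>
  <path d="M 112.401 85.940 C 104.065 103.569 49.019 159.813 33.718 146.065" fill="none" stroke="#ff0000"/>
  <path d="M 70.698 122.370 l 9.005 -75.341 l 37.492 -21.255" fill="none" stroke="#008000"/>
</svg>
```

G21
G90
G00 X24.540 Y92.303
M3 S602
G1 X57.537 Y58.543 F1930
G1 X79.184 Y36.827
G1 X89.479 Y27.154
M5
G00 X112.401 Y79.558
M3 S602
G1 X91.697 Y53.080 F1930
G1 X59.065 Y24.993
G1 X33.718 Y19.433
M5
G00 X70.698 Y43.128
M3 S887
G1 X79.703 Y118.469 F1119
G1 X117.195 Y139.724
M5
G00 X0.000 Y0.000

Since the viewBox matches the mm dimensions, user units are millimetres directly. The only transform is the Y-flip y_m = 165.498 − y_svg.

Shape 1 is a quadratic bezier drawn with `<path>`. Its stroke #ff0000 means score at S602, F1930. After flipping Y the toolpath is (24.540,92.303) → (57.537,58.543) → (79.184,36.827) → (89.479,27.154).

Shape 2 is a cubic bezier drawn with `<path>`. Its stroke #ff0000 means score at S602, F1930. After flipping Y the toolpath is (112.401,79.558) → (91.697,53.080) → (59.065,24.993) → (33.718,19.433).

Shape 3 is a open polyline drawn with `<path>`. Its stroke #008000 means cut at S887, F1119. After flipping Y the toolpath is (70.698,43.128) → (79.703,118.469) → (117.195,139.724).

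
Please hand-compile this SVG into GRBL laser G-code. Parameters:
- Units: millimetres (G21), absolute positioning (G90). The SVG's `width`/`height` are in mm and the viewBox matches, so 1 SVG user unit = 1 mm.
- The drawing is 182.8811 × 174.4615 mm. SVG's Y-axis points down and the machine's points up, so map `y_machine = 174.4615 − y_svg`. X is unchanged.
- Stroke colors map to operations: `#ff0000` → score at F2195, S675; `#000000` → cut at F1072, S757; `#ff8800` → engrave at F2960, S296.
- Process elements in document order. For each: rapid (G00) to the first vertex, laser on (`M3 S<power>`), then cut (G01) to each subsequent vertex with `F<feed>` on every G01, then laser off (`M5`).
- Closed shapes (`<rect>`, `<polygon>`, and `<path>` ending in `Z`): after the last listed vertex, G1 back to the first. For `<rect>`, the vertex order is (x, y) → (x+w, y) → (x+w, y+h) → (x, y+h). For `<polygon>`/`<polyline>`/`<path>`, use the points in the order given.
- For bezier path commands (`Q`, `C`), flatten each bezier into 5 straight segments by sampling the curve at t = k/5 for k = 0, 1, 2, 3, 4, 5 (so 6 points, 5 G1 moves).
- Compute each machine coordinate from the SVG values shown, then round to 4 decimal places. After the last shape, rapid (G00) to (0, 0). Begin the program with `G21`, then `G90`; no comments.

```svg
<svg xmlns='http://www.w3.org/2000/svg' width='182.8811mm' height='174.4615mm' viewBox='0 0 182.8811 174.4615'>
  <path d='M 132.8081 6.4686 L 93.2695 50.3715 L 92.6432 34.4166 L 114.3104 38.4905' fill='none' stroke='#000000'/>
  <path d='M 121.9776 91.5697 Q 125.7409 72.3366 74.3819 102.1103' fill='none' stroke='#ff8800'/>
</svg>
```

1 u = 1 mm; y_m = 174.4615 − y.

[1] `<path>` open polyline, #000000→cut S757 F1072: (132.8081,167.9929) → (93.2695,124.0900) → (92.6432,140.0449) → (114.3104,135.9710)

[2] `<path>` quadratic bezier, #ff8800→engrave S296 F2960: (121.9776,82.8918) → (121.2780,88.6248) → (116.1687,90.4372) → (106.6495,88.3291) → (92.7206,82.3004) → (74.3819,72.3512)

G21
G90
G00 X132.8081 Y167.9929
M3 S757
G01 X93.2695 Y124.0900 F1072
G01 X92.6432 Y140.0449 F1072
G01 X114.3104 Y135.9710 F1072
M5
G00 X121.9776 Y82.8918
M3 S296
G01 X121.2780 Y88.6248 F2960
G01 X116.1687 Y90.4372 F2960
G01 X106.6495 Y88.3291 F2960
G01 X92.7206 Y82.3004 F2960
G01 X74.3819 Y72.3512 F2960
M5
G00 X0.0000 Y0.0000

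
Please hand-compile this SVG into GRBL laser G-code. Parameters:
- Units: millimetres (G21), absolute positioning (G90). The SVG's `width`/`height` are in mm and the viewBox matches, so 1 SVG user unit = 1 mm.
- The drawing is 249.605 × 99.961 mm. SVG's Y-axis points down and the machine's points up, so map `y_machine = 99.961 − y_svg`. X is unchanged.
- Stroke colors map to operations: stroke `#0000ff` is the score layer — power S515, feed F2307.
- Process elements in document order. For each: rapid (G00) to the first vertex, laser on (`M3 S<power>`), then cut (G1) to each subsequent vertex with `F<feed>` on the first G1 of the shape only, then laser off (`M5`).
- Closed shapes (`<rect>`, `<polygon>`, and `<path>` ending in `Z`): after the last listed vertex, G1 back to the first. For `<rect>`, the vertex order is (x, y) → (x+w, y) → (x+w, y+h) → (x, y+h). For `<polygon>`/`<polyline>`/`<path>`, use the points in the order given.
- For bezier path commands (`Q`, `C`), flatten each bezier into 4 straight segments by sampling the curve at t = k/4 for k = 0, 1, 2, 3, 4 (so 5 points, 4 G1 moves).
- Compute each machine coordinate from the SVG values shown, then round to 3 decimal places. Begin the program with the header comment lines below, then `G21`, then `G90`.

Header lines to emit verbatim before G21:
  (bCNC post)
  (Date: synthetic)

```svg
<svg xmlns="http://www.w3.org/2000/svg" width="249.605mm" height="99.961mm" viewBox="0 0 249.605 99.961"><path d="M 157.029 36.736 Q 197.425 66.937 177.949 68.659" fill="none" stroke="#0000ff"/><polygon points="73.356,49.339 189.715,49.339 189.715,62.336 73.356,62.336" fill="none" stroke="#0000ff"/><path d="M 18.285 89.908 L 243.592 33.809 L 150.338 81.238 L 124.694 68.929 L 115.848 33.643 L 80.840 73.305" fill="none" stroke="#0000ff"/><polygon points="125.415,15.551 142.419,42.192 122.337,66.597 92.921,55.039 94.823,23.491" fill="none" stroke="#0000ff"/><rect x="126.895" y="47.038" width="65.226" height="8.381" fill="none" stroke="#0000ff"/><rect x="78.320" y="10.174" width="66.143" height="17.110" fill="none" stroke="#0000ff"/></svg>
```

(bCNC post)
(Date: synthetic)
G21
G90
G00 X157.029 Y63.225
M3 S515
G1 X173.485 Y49.904 F2307
G1 X182.457 Y40.144
G1 X183.945 Y33.943
G1 X177.949 Y31.302
M5
G00 X73.356 Y50.622
M3 S515
G1 X189.715 Y50.622 F2307
G1 X189.715 Y37.625
G1 X73.356 Y37.625
G1 X73.356 Y50.622
M5
G00 X18.285 Y10.053
M3 S515
G1 X243.592 Y66.152 F2307
G1 X150.338 Y18.723
G1 X124.694 Y31.032
G1 X115.848 Y66.318
G1 X80.840 Y26.656
M5
G00 X125.415 Y84.410
M3 S515
G1 X142.419 Y57.769 F2307
G1 X122.337 Y33.364
G1 X92.921 Y44.922
G1 X94.823 Y76.470
G1 X125.415 Y84.410
M5
G00 X126.895 Y52.923
M3 S515
G1 X192.121 Y52.923 F2307
G1 X192.121 Y44.542
G1 X126.895 Y44.542
G1 X126.895 Y52.923
M5
G00 X78.320 Y89.787
M3 S515
G1 X144.463 Y89.787 F2307
G1 X144.463 Y72.677
G1 X78.320 Y72.677
G1 X78.320 Y89.787
M5

1 u = 1 mm; y_m = 99.961 − y.

[1] `<path>` quadratic bezier, #0000ff→score S515 F2307: (157.029,63.225) → (173.485,49.904) → (182.457,40.144) → (183.945,33.943) → (177.949,31.302)

[2] `<polygon>` rectangle, #0000ff→score S515 F2307: (73.356,50.622) → (189.715,50.622) → (189.715,37.625) → (73.356,37.625) → (73.356,50.622) (closed)

[3] `<path>` open polyline, #0000ff→score S515 F2307: (18.285,10.053) → (243.592,66.152) → (150.338,18.723) → (124.694,31.032) → (115.848,66.318) → (80.840,26.656)

[4] `<polygon>` regular polygon, #0000ff→score S515 F2307: (125.415,84.410) → (142.419,57.769) → (122.337,33.364) → (92.921,44.922) → (94.823,76.470) → (125.415,84.410) (closed)

[5] `<rect>` rectangle, #0000ff→score S515 F2307: (126.895,52.923) → (192.121,52.923) → (192.121,44.542) → (126.895,44.542) → (126.895,52.923) (closed)

[6] `<rect>` rectangle, #0000ff→score S515 F2307: (78.320,89.787) → (144.463,89.787) → (144.463,72.677) → (78.320,72.677) → (78.320,89.787) (closed)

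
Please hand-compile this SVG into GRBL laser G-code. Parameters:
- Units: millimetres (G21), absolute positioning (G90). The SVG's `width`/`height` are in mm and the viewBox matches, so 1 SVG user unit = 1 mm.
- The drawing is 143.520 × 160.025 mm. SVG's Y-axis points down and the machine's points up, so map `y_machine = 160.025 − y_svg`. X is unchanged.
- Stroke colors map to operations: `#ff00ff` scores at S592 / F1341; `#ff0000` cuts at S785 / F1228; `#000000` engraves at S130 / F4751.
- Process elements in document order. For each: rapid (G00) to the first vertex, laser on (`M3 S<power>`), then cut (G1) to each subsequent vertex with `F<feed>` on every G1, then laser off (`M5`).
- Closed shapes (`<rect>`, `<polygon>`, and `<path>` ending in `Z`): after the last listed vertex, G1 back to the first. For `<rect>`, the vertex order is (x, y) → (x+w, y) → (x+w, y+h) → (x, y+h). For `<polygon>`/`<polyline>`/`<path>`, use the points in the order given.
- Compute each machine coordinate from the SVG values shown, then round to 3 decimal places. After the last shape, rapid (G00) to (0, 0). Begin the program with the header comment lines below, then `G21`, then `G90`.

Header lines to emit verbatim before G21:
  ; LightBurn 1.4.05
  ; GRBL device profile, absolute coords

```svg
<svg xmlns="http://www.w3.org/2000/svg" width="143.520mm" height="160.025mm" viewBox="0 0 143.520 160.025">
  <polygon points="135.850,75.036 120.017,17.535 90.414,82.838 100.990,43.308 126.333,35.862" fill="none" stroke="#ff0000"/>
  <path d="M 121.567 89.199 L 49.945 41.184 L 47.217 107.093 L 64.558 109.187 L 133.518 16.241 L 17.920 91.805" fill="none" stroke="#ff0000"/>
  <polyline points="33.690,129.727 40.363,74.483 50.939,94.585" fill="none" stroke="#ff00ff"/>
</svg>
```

; LightBurn 1.4.05
; GRBL device profile, absolute coords
G21
G90
G00 X135.850 Y84.989
M3 S785
G1 X120.017 Y142.490 F1228
G1 X90.414 Y77.187 F1228
G1 X100.990 Y116.717 F1228
G1 X126.333 Y124.163 F1228
G1 X135.850 Y84.989 F1228
M5
G00 X121.567 Y70.826
M3 S785
G1 X49.945 Y118.841 F1228
G1 X47.217 Y52.932 F1228
G1 X64.558 Y50.838 F1228
G1 X133.518 Y143.784 F1228
G1 X17.920 Y68.220 F1228
M5
G00 X33.690 Y30.298
M3 S592
G1 X40.363 Y85.542 F1341
G1 X50.939 Y65.440 F1341
M5
G00 X0.000 Y0.000

1 u = 1 mm; y_m = 160.025 − y.

[1] `<polygon>` closed polygon, #ff0000→cut S785 F1228: (135.850,84.989) → (120.017,142.490) → (90.414,77.187) → (100.990,116.717) → (126.333,124.163) → (135.850,84.989) (closed)

[2] `<path>` open polyline, #ff0000→cut S785 F1228: (121.567,70.826) → (49.945,118.841) → (47.217,52.932) → (64.558,50.838) → (133.518,143.784) → (17.920,68.220)

[3] `<polyline>` open polyline, #ff00ff→score S592 F1341: (33.690,30.298) → (40.363,85.542) → (50.939,65.440)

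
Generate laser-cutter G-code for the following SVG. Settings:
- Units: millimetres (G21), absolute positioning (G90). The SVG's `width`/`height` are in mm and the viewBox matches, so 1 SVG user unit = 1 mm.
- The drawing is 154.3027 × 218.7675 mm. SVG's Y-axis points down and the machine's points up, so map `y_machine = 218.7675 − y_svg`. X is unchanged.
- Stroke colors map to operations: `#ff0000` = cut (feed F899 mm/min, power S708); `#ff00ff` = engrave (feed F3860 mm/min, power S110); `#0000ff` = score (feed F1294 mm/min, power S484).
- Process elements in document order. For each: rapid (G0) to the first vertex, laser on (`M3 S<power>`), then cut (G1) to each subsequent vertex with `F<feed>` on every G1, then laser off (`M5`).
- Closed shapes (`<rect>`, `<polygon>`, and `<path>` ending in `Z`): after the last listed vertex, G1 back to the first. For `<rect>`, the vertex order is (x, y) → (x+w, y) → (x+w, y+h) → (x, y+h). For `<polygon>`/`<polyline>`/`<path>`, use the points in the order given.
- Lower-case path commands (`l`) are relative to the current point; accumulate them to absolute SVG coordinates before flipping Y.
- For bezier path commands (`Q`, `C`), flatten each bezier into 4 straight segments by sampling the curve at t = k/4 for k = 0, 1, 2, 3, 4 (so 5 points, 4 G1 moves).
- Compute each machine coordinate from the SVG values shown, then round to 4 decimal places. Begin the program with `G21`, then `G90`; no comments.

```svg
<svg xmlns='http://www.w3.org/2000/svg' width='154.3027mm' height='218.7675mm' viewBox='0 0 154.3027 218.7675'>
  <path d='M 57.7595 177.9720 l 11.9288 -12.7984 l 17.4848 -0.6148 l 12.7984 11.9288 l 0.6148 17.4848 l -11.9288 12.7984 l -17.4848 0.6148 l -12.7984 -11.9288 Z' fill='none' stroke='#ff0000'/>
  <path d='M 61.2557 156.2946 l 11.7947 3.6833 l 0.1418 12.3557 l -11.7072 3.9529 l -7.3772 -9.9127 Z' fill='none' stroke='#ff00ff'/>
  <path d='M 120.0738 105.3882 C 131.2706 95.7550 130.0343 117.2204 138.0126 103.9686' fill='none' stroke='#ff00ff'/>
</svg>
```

G21
G90
G0 X57.7595 Y40.7955
M3 S708
G1 X69.6883 Y53.5939 F899
G1 X87.1731 Y54.2087 F899
G1 X99.9715 Y42.2799 F899
G1 X100.5863 Y24.7951 F899
G1 X88.6575 Y11.9967 F899
G1 X71.1727 Y11.3819 F899
G1 X58.3743 Y23.3107 F899
G1 X57.7595 Y40.7955 F899
M5
G0 X61.2557 Y62.4729
M3 S110
G1 X73.0504 Y58.7896 F3860
G1 X73.1922 Y46.4339 F3860
G1 X61.4850 Y42.4810 F3860
G1 X54.1078 Y52.3937 F3860
G1 X61.2557 Y62.4729 F3860
M5
G0 X120.0738 Y113.3793
M3 S110
G1 X126.4784 Y115.8016 F3860
G1 X130.2501 Y112.7321 F3860
G1 X133.4184 Y110.3412 F3860
G1 X138.0126 Y114.7989 F3860
M5

1 u = 1 mm; y_m = 218.7675 − y.

[1] `<path>` regular polygon, #ff0000→cut S708 F899: (57.7595,40.7955) → (69.6883,53.5939) → (87.1731,54.2087) → (99.9715,42.2799) → (100.5863,24.7951) → (88.6575,11.9967) → (71.1727,11.3819) → (58.3743,23.3107) → (57.7595,40.7955) (closed)

[2] `<path>` regular polygon, #ff00ff→engrave S110 F3860: (61.2557,62.4729) → (73.0504,58.7896) → (73.1922,46.4339) → (61.4850,42.4810) → (54.1078,52.3937) → (61.2557,62.4729) (closed)

[3] `<path>` cubic bezier, #ff00ff→engrave S110 F3860: (120.0738,113.3793) → (126.4784,115.8016) → (130.2501,112.7321) → (133.4184,110.3412) → (138.0126,114.7989)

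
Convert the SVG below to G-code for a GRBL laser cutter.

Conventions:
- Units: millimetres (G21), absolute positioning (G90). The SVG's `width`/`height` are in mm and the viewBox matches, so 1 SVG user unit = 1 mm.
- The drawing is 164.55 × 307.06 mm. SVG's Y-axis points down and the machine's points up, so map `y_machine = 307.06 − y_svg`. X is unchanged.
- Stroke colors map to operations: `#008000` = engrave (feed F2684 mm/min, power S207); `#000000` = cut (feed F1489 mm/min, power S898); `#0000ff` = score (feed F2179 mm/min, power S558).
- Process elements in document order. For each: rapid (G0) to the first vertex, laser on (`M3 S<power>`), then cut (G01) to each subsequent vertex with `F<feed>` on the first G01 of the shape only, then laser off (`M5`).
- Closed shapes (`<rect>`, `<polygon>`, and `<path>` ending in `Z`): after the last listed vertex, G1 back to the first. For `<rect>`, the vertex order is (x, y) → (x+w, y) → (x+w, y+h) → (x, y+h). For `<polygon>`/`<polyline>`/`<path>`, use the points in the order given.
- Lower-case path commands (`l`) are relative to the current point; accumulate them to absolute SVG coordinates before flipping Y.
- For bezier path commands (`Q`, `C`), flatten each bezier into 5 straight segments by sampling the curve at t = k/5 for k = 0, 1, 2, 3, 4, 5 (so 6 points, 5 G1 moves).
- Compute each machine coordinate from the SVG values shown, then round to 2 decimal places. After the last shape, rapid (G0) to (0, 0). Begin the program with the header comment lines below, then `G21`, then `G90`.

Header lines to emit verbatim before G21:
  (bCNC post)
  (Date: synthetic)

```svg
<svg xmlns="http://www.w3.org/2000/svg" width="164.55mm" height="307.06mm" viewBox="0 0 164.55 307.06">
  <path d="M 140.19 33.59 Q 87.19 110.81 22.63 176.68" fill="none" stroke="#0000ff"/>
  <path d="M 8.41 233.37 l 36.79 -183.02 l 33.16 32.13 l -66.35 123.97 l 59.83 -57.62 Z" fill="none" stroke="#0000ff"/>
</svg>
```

Since the viewBox matches the mm dimensions, user units are millimetres directly. The only transform is the Y-flip y_m = 307.06 − y_svg.

Shape 1 is a quadratic bezier drawn with `<path>`. Its stroke #0000ff means score at S558, F2179. After flipping Y the toolpath is (140.19,273.47) → (118.53,243.04) → (95.94,213.51) → (72.43,184.89) → (47.99,157.18) → (22.63,130.38).

Shape 2 is a closed polygon drawn with `<path>`. Its stroke #0000ff means score at S558, F2179. After flipping Y the toolpath is (8.41,73.69) → (45.20,256.71) → (78.36,224.58) → (12.01,100.61) → (71.84,158.23) → (8.41,73.69), returning to the start.

(bCNC post)
(Date: synthetic)
G21
G90
G0 X140.19 Y273.47
M3 S558
G01 X118.53 Y243.04 F2179
G01 X95.94 Y213.51
G01 X72.43 Y184.89
G01 X47.99 Y157.18
G01 X22.63 Y130.38
M5
G0 X8.41 Y73.69
M3 S558
G01 X45.20 Y256.71 F2179
G01 X78.36 Y224.58
G01 X12.01 Y100.61
G01 X71.84 Y158.23
G01 X8.41 Y73.69
M5
G0 X0.00 Y0.00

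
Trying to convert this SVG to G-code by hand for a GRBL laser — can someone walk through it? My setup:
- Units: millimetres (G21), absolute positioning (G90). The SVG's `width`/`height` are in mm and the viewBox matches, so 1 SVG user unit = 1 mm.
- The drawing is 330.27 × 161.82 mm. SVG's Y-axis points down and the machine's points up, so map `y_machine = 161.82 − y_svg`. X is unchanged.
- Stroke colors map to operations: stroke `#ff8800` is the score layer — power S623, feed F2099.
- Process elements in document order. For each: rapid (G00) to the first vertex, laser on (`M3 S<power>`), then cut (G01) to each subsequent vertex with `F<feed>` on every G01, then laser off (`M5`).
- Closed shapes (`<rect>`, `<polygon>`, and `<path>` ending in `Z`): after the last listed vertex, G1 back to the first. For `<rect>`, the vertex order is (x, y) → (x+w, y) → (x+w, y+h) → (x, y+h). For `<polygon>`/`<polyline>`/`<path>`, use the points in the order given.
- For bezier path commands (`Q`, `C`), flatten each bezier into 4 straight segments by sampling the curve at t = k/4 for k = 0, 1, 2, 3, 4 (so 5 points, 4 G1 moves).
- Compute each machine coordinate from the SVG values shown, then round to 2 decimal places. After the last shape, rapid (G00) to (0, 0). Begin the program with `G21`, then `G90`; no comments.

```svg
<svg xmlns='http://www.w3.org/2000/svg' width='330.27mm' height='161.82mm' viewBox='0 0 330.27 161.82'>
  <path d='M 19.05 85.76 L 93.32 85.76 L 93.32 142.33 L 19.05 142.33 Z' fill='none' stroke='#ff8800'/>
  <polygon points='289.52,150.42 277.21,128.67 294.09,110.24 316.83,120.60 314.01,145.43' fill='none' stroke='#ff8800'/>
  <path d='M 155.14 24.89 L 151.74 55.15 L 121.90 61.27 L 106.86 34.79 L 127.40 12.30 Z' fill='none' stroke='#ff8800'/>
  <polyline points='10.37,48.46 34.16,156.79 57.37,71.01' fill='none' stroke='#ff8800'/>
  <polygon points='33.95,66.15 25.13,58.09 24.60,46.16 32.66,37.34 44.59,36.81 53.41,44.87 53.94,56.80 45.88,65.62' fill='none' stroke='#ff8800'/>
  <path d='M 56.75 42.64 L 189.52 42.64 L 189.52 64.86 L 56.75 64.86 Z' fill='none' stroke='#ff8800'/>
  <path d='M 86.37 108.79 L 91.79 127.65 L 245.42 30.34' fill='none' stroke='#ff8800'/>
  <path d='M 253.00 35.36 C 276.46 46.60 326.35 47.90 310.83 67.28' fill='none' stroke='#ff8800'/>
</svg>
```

Since the viewBox matches the mm dimensions, user units are millimetres directly. The only transform is the Y-flip y_m = 161.82 − y_svg.

Shape 1 is a rectangle drawn with `<path>`. Its stroke #ff8800 means score at S623, F2099. After flipping Y the toolpath is (19.05,76.06) → (93.32,76.06) → (93.32,19.49) → (19.05,19.49) → (19.05,76.06), returning to the start.

Shape 2 is a regular polygon drawn with `<polygon>`. Its stroke #ff8800 means score at S623, F2099. After flipping Y the toolpath is (289.52,11.40) → (277.21,33.15) → (294.09,51.58) → (316.83,41.22) → (314.01,16.39) → (289.52,11.40), returning to the start.

Shape 3 is a regular polygon drawn with `<path>`. Its stroke #ff8800 means score at S623, F2099. After flipping Y the toolpath is (155.14,136.93) → (151.74,106.67) → (121.90,100.55) → (106.86,127.03) → (127.40,149.52) → (155.14,136.93), returning to the start.

Shape 4 is a open polyline drawn with `<polyline>`. Its stroke #ff8800 means score at S623, F2099. After flipping Y the toolpath is (10.37,113.36) → (34.16,5.03) → (57.37,90.81).

Shape 5 is a regular polygon drawn with `<polygon>`. Its stroke #ff8800 means score at S623, F2099. After flipping Y the toolpath is (33.95,95.67) → (25.13,103.73) → (24.60,115.66) → (32.66,124.48) → (44.59,125.01) → (53.41,116.95) → (53.94,105.02) → (45.88,96.20) → (33.95,95.67), returning to the start.

Shape 6 is a rectangle drawn with `<path>`. Its stroke #ff8800 means score at S623, F2099. After flipping Y the toolpath is (56.75,119.18) → (189.52,119.18) → (189.52,96.96) → (56.75,96.96) → (56.75,119.18), returning to the start.

Shape 7 is a open polyline drawn with `<path>`. Its stroke #ff8800 means score at S623, F2099. After flipping Y the toolpath is (86.37,53.03) → (91.79,34.17) → (245.42,131.48).

Shape 8 is a cubic bezier drawn with `<path>`. Its stroke #ff8800 means score at S623, F2099. After flipping Y the toolpath is (253.00,126.46) → (274.12,119.46) → (296.53,113.55) → (311.64,106.12) → (310.83,94.54).

G21
G90
G00 X19.05 Y76.06
M3 S623
G01 X93.32 Y76.06 F2099
G01 X93.32 Y19.49 F2099
G01 X19.05 Y19.49 F2099
G01 X19.05 Y76.06 F2099
M5
G00 X289.52 Y11.40
M3 S623
G01 X277.21 Y33.15 F2099
G01 X294.09 Y51.58 F2099
G01 X316.83 Y41.22 F2099
G01 X314.01 Y16.39 F2099
G01 X289.52 Y11.40 F2099
M5
G00 X155.14 Y136.93
M3 S623
G01 X151.74 Y106.67 F2099
G01 X121.90 Y100.55 F2099
G01 X106.86 Y127.03 F2099
G01 X127.40 Y149.52 F2099
G01 X155.14 Y136.93 F2099
M5
G00 X10.37 Y113.36
M3 S623
G01 X34.16 Y5.03 F2099
G01 X57.37 Y90.81 F2099
M5
G00 X33.95 Y95.67
M3 S623
G01 X25.13 Y103.73 F2099
G01 X24.60 Y115.66 F2099
G01 X32.66 Y124.48 F2099
G01 X44.59 Y125.01 F2099
G01 X53.41 Y116.95 F2099
G01 X53.94 Y105.02 F2099
G01 X45.88 Y96.20 F2099
G01 X33.95 Y95.67 F2099
M5
G00 X56.75 Y119.18
M3 S623
G01 X189.52 Y119.18 F2099
G01 X189.52 Y96.96 F2099
G01 X56.75 Y96.96 F2099
G01 X56.75 Y119.18 F2099
M5
G00 X86.37 Y53.03
M3 S623
G01 X91.79 Y34.17 F2099
G01 X245.42 Y131.48 F2099
M5
G00 X253.00 Y126.46
M3 S623
G01 X274.12 Y119.46 F2099
G01 X296.53 Y113.55 F2099
G01 X311.64 Y106.12 F2099
G01 X310.83 Y94.54 F2099
M5
G00 X0.00 Y0.00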